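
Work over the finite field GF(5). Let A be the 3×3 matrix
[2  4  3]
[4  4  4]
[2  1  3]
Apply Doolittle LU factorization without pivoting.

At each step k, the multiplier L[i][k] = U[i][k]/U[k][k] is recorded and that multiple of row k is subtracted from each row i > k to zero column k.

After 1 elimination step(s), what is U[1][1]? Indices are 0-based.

k=0: U[0][0]=2
  eliminate (1,0): mult=2, new row 1: (0, 1, 3); set L[1][0]=2
  eliminate (2,0): mult=1, new row 2: (0, 2, 0); set L[2][0]=1

U[1][1] = 1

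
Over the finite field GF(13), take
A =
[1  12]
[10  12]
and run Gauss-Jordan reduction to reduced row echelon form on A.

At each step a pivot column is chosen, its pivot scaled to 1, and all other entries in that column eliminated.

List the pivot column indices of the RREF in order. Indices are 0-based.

pivot columns: 0, 1

step 1: normalize row 0 (÷1) = (1, 12)
  row 1: subtract 10×row0 = (0, 9)
step 2: normalize row 1 (÷9) = (0, 1)
  row 0: subtract 12×row1 = (1, 0)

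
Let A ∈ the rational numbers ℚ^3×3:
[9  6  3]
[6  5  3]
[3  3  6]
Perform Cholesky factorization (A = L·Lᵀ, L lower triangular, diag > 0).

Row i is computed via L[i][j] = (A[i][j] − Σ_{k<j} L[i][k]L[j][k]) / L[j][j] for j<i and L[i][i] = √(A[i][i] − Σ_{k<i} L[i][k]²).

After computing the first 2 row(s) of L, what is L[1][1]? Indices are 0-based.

Step 1: L[0][0] = √(9) = 3.
  L[1][0] = (6) / L[0][0] = 2.
Step 2: L[1][1] = √(1) = 1.

L[1][1] = 1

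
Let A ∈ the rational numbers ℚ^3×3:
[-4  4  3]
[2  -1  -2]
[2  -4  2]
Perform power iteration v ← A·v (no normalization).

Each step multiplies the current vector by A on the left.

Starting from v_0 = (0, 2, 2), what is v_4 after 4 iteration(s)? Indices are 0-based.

v_0 = (0, 2, 2).
v_1 = A·v_0 = (14, -6, -4).
v_2 = A·v_1 = (-92, 42, 44).
v_3 = A·v_2 = (668, -314, -264).
v_4 = A·v_3 = (-4720, 2178, 2064).

v_4 = (-4720, 2178, 2064)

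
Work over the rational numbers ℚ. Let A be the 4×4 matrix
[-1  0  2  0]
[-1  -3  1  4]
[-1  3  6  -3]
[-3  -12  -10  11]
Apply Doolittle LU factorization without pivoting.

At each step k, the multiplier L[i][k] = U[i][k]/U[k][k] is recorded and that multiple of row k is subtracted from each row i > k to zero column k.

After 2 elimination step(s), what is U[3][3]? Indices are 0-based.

U[3][3] = -5

Step 1: pivot at (0,0) is -1.
  row1 ← row1 − (1)·row0  ⇒  L[1][0]=1, U row1=(0, -3, -1, 4)
  row2 ← row2 − (1)·row0  ⇒  L[2][0]=1, U row2=(0, 3, 4, -3)
  row3 ← row3 − (3)·row0  ⇒  L[3][0]=3, U row3=(0, -12, -16, 11)
Step 2: pivot at (1,1) is -3.
  row2 ← row2 − (-1)·row1  ⇒  L[2][1]=-1, U row2=(0, 0, 3, 1)
  row3 ← row3 − (4)·row1  ⇒  L[3][1]=4, U row3=(0, 0, -12, -5)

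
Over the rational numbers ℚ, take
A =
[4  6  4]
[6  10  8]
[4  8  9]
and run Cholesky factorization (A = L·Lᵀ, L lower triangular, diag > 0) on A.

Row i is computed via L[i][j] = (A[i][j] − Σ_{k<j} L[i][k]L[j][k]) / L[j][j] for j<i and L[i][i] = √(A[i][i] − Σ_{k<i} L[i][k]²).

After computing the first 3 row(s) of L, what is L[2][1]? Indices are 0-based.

Step 1: L[0][0] = √(4) = 2.
  L[1][0] = (6) / L[0][0] = 3.
Step 2: L[1][1] = √(1) = 1.
  L[2][0] = (4) / L[0][0] = 2.
  L[2][1] = (2) / L[1][1] = 2.
Step 3: L[2][2] = √(1) = 1.

L[2][1] = 2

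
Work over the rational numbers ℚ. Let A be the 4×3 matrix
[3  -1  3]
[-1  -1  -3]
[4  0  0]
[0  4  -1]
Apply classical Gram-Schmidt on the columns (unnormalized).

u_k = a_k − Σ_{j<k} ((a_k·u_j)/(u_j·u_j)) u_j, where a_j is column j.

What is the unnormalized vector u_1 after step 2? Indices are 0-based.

u_1 = (-10/13, -14/13, 4/13, 4)

Step 1: u_0 = a_0 = (3, -1, 4, 0).
Step 2: u_1 = a_1 − (-1/13)·u_0 = (-10/13, -14/13, 4/13, 4).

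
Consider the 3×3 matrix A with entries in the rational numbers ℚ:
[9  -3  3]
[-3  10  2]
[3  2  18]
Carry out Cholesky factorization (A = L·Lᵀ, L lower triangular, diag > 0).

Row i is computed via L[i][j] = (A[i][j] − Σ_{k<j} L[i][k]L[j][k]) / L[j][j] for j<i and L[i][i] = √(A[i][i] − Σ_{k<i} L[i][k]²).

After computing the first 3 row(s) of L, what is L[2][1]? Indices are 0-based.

L[2][1] = 1

Step 1: L[0][0] = √(9) = 3.
  L[1][0] = (-3) / L[0][0] = -1.
Step 2: L[1][1] = √(9) = 3.
  L[2][0] = (3) / L[0][0] = 1.
  L[2][1] = (3) / L[1][1] = 1.
Step 3: L[2][2] = √(16) = 4.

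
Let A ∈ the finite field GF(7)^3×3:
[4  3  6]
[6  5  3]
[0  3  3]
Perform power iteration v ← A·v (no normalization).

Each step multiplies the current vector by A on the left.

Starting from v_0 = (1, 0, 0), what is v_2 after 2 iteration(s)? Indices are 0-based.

v_2 = (6, 5, 4)

v_0 = (1, 0, 0).
v_1 = A·v_0 = (4, 6, 0).
v_2 = A·v_1 = (6, 5, 4).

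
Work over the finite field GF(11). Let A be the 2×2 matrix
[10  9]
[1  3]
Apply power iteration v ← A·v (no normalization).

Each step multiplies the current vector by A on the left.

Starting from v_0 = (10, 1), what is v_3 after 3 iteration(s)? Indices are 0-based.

v_0 = (10, 1).
v_1 = A·v_0 = (10, 2).
v_2 = A·v_1 = (8, 5).
v_3 = A·v_2 = (4, 1).

v_3 = (4, 1)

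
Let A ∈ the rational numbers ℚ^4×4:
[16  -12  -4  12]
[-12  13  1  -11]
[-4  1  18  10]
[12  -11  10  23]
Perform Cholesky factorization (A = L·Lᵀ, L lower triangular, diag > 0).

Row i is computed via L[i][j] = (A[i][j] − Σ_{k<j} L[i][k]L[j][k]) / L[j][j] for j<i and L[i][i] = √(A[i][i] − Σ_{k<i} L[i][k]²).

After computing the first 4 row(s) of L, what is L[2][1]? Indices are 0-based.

L[2][1] = -1

Step 1: L[0][0] = √(16) = 4.
  L[1][0] = (-12) / L[0][0] = -3.
Step 2: L[1][1] = √(4) = 2.
  L[2][0] = (-4) / L[0][0] = -1.
  L[2][1] = (-2) / L[1][1] = -1.
Step 3: L[2][2] = √(16) = 4.
  L[3][0] = (12) / L[0][0] = 3.
  L[3][1] = (-2) / L[1][1] = -1.
  L[3][2] = (12) / L[2][2] = 3.
Step 4: L[3][3] = √(4) = 2.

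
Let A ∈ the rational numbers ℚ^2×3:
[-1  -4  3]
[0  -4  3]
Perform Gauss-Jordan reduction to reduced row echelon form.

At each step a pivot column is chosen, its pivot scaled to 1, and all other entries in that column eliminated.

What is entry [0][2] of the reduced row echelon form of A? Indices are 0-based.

step 1: normalize row 0 (÷-1) = (1, 4, -3)
step 2: normalize row 1 (÷-4) = (0, 1, -3/4)
  row 0: subtract 4×row1 = (1, 0, 0)

M[0][2] = 0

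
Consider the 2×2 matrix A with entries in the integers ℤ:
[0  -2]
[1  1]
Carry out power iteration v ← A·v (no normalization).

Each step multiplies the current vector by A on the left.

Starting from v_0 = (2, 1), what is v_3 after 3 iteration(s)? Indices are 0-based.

v_0 = (2, 1).
v_1 = A·v_0 = (-2, 3).
v_2 = A·v_1 = (-6, 1).
v_3 = A·v_2 = (-2, -5).

v_3 = (-2, -5)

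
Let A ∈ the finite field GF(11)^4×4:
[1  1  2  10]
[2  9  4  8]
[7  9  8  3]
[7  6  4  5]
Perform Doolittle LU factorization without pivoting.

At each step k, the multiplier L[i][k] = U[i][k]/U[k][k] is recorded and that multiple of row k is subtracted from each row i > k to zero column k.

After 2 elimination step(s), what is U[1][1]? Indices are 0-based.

U[1][1] = 7

Step 1: pivot at (0,0) is 1.
  row1 ← row1 − (2)·row0  ⇒  L[1][0]=2, U row1=(0, 7, 0, 10)
  row2 ← row2 − (7)·row0  ⇒  L[2][0]=7, U row2=(0, 2, 5, 10)
  row3 ← row3 − (7)·row0  ⇒  L[3][0]=7, U row3=(0, 10, 1, 1)
Step 2: pivot at (1,1) is 7.
  row2 ← row2 − (5)·row1  ⇒  L[2][1]=5, U row2=(0, 0, 5, 4)
  row3 ← row3 − (3)·row1  ⇒  L[3][1]=3, U row3=(0, 0, 1, 4)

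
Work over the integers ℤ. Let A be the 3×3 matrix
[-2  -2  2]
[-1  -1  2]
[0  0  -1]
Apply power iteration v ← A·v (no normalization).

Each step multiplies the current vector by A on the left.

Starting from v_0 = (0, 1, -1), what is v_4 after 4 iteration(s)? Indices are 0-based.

v_0 = (0, 1, -1).
v_1 = A·v_0 = (-4, -3, 1).
v_2 = A·v_1 = (16, 9, -1).
v_3 = A·v_2 = (-52, -27, 1).
v_4 = A·v_3 = (160, 81, -1).

v_4 = (160, 81, -1)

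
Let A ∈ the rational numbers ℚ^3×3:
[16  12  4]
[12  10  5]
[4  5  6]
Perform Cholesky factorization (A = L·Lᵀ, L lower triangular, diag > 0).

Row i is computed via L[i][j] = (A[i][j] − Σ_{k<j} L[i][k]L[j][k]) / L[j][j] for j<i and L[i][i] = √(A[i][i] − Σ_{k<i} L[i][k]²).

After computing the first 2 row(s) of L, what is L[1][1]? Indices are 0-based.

Step 1: L[0][0] = √(16) = 4.
  L[1][0] = (12) / L[0][0] = 3.
Step 2: L[1][1] = √(1) = 1.

L[1][1] = 1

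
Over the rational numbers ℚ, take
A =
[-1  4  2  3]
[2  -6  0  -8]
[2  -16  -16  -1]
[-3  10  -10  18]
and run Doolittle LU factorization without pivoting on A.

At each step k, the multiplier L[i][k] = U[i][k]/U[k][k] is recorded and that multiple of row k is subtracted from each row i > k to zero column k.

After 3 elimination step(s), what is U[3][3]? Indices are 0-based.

[col 0] pivot -1
  R1 -= -2*R0 → (0, 2, 4, -2)  (L[1][0] := -2)
  R2 -= -2*R0 → (0, -8, -12, 5)  (L[2][0] := -2)
  R3 -= 3*R0 → (0, -2, -16, 9)  (L[3][0] := 3)
[col 1] pivot 2
  R2 -= -4*R1 → (0, 0, 4, -3)  (L[2][1] := -4)
  R3 -= -1*R1 → (0, 0, -12, 7)  (L[3][1] := -1)
[col 2] pivot 4
  R3 -= -3*R2 → (0, 0, 0, -2)  (L[3][2] := -3)

U[3][3] = -2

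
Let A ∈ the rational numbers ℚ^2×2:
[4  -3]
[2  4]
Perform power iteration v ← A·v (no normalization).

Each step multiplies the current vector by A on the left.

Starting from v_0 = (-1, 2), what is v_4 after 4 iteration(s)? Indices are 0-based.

v_0 = (-1, 2).
v_1 = A·v_0 = (-10, 6).
v_2 = A·v_1 = (-58, 4).
v_3 = A·v_2 = (-244, -100).
v_4 = A·v_3 = (-676, -888).

v_4 = (-676, -888)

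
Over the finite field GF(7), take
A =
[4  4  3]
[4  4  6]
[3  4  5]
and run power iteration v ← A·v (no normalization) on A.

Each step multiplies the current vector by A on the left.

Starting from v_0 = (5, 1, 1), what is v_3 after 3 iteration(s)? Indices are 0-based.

v_3 = (4, 1, 3)

v_0 = (5, 1, 1).
v_1 = A·v_0 = (6, 2, 3).
v_2 = A·v_1 = (6, 1, 6).
v_3 = A·v_2 = (4, 1, 3).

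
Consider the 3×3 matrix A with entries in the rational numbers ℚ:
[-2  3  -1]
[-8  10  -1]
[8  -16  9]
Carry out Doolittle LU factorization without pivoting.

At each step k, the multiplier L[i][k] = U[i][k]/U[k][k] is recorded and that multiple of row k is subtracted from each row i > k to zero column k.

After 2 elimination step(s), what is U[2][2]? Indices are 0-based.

Step 1: pivot at (0,0) is -2.
  row1 ← row1 − (4)·row0  ⇒  L[1][0]=4, U row1=(0, -2, 3)
  row2 ← row2 − (-4)·row0  ⇒  L[2][0]=-4, U row2=(0, -4, 5)
Step 2: pivot at (1,1) is -2.
  row2 ← row2 − (2)·row1  ⇒  L[2][1]=2, U row2=(0, 0, -1)

U[2][2] = -1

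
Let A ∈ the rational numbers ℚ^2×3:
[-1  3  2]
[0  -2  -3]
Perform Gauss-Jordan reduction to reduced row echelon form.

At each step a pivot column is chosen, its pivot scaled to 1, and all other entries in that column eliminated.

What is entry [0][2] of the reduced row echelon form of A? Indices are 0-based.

step 1: normalize row 0 (÷-1) = (1, -3, -2)
step 2: normalize row 1 (÷-2) = (0, 1, 3/2)
  row 0: subtract -3×row1 = (1, 0, 5/2)

M[0][2] = 5/2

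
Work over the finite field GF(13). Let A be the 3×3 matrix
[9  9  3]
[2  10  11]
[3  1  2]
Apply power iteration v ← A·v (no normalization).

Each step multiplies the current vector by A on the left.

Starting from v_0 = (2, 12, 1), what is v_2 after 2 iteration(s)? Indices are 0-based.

v_2 = (5, 8, 3)

v_0 = (2, 12, 1).
v_1 = A·v_0 = (12, 5, 7).
v_2 = A·v_1 = (5, 8, 3).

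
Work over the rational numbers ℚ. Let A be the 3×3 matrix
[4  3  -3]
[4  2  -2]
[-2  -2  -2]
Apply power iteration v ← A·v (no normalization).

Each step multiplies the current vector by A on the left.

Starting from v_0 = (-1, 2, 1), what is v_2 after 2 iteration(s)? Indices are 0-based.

v_2 = (2, 0, 14)

v_0 = (-1, 2, 1).
v_1 = A·v_0 = (-1, -2, -4).
v_2 = A·v_1 = (2, 0, 14).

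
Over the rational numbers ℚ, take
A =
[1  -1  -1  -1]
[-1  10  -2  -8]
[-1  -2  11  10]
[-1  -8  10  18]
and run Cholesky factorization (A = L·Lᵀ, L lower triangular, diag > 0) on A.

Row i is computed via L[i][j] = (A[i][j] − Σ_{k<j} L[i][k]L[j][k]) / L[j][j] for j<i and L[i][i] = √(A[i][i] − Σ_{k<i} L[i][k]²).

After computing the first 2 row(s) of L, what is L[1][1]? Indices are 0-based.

Step 1: L[0][0] = √(1) = 1.
  L[1][0] = (-1) / L[0][0] = -1.
Step 2: L[1][1] = √(9) = 3.

L[1][1] = 3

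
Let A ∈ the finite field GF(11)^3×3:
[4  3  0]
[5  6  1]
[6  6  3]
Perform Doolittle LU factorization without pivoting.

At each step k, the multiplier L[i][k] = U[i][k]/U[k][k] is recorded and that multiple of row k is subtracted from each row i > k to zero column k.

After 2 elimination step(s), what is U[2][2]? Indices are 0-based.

[col 0] pivot 4
  R1 -= 4*R0 → (0, 5, 1)  (L[1][0] := 4)
  R2 -= 7*R0 → (0, 7, 3)  (L[2][0] := 7)
[col 1] pivot 5
  R2 -= 8*R1 → (0, 0, 6)  (L[2][1] := 8)

U[2][2] = 6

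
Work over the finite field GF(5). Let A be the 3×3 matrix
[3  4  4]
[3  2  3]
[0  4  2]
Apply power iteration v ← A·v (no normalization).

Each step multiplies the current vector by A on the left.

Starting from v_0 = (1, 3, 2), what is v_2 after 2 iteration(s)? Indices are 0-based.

v_2 = (3, 2, 2)

v_0 = (1, 3, 2).
v_1 = A·v_0 = (3, 0, 1).
v_2 = A·v_1 = (3, 2, 2).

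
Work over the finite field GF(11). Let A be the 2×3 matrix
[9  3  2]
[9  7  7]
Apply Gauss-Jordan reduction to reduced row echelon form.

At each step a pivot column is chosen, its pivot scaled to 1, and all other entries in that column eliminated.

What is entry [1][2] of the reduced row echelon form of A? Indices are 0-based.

M[1][2] = 4

[1] R0 /= 9  ⇒  (1, 4, 10)
     R1 -= 9·R0  ⇒  (0, 4, 5)
[2] R1 /= 4  ⇒  (0, 1, 4)
     R0 -= 4·R1  ⇒  (1, 0, 5)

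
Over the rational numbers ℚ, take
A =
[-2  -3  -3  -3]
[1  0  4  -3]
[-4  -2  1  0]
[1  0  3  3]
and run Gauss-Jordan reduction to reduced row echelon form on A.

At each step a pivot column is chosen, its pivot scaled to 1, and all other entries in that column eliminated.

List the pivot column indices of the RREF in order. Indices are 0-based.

pivot columns: 0, 1, 2, 3

[1] R0 /= -2  ⇒  (1, 3/2, 3/2, 3/2)
     R1 -= 1·R0  ⇒  (0, -3/2, 5/2, -9/2)
     R2 -= -4·R0  ⇒  (0, 4, 7, 6)
     R3 -= 1·R0  ⇒  (0, -3/2, 3/2, 3/2)
[2] R1 /= -3/2  ⇒  (0, 1, -5/3, 3)
     R0 -= 3/2·R1  ⇒  (1, 0, 4, -3)
     R2 -= 4·R1  ⇒  (0, 0, 41/3, -6)
     R3 -= -3/2·R1  ⇒  (0, 0, -1, 6)
[3] R2 /= 41/3  ⇒  (0, 0, 1, -18/41)
     R0 -= 4·R2  ⇒  (1, 0, 0, -51/41)
     R1 -= -5/3·R2  ⇒  (0, 1, 0, 93/41)
     R3 -= -1·R2  ⇒  (0, 0, 0, 228/41)
[4] R3 /= 228/41  ⇒  (0, 0, 0, 1)
     R0 -= -51/41·R3  ⇒  (1, 0, 0, 0)
     R1 -= 93/41·R3  ⇒  (0, 1, 0, 0)
     R2 -= -18/41·R3  ⇒  (0, 0, 1, 0)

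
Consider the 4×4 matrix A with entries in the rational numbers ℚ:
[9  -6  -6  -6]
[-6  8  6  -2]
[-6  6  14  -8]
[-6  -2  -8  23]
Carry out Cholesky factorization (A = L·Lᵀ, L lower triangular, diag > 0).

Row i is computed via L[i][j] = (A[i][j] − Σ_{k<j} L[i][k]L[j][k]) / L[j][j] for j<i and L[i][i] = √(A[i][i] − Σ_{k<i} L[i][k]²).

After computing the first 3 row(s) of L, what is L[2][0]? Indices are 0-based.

L[2][0] = -2

Step 1: L[0][0] = √(9) = 3.
  L[1][0] = (-6) / L[0][0] = -2.
Step 2: L[1][1] = √(4) = 2.
  L[2][0] = (-6) / L[0][0] = -2.
  L[2][1] = (2) / L[1][1] = 1.
Step 3: L[2][2] = √(9) = 3.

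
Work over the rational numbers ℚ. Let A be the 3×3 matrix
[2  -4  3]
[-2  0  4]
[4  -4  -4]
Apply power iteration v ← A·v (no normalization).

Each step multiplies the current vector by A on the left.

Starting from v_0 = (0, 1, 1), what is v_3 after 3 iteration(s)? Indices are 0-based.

v_0 = (0, 1, 1).
v_1 = A·v_0 = (-1, 4, -8).
v_2 = A·v_1 = (-42, -30, 12).
v_3 = A·v_2 = (72, 132, -96).

v_3 = (72, 132, -96)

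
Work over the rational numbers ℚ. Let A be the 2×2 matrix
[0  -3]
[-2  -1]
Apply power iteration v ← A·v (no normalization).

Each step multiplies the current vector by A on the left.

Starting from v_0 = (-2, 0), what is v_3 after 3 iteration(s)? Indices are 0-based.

v_0 = (-2, 0).
v_1 = A·v_0 = (0, 4).
v_2 = A·v_1 = (-12, -4).
v_3 = A·v_2 = (12, 28).

v_3 = (12, 28)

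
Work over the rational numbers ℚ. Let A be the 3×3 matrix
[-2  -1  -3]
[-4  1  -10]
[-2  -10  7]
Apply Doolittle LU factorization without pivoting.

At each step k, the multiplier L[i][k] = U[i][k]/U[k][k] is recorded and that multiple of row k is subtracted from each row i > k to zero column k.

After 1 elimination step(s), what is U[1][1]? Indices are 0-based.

U[1][1] = 3

k=0: U[0][0]=-2
  eliminate (1,0): mult=2, new row 1: (0, 3, -4); set L[1][0]=2
  eliminate (2,0): mult=1, new row 2: (0, -9, 10); set L[2][0]=1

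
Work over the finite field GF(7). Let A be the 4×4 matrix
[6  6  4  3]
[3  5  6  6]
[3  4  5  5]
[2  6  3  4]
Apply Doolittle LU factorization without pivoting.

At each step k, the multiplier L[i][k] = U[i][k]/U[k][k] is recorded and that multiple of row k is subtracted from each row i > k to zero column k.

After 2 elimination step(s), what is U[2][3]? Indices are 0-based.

Step 1: pivot at (0,0) is 6.
  row1 ← row1 − (4)·row0  ⇒  L[1][0]=4, U row1=(0, 2, 4, 1)
  row2 ← row2 − (4)·row0  ⇒  L[2][0]=4, U row2=(0, 1, 3, 0)
  row3 ← row3 − (5)·row0  ⇒  L[3][0]=5, U row3=(0, 4, 4, 3)
Step 2: pivot at (1,1) is 2.
  row2 ← row2 − (4)·row1  ⇒  L[2][1]=4, U row2=(0, 0, 1, 3)
  row3 ← row3 − (2)·row1  ⇒  L[3][1]=2, U row3=(0, 0, 3, 1)

U[2][3] = 3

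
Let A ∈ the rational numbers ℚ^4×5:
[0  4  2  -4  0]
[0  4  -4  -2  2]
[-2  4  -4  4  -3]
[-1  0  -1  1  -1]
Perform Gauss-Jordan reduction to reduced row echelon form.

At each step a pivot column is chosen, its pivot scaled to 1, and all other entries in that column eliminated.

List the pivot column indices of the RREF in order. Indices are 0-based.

pivot columns: 0, 1, 2, 3

step 1: exchange rows 0,2
step 1: normalize row 0 (÷-2) = (1, -2, 2, -2, 3/2)
  row 3: subtract -1×row0 = (0, -2, 1, -1, 1/2)
step 2: normalize row 1 (÷4) = (0, 1, -1, -1/2, 1/2)
  row 0: subtract -2×row1 = (1, 0, 0, -3, 5/2)
  row 2: subtract 4×row1 = (0, 0, 6, -2, -2)
  row 3: subtract -2×row1 = (0, 0, -1, -2, 3/2)
step 3: normalize row 2 (÷6) = (0, 0, 1, -1/3, -1/3)
  row 1: subtract -1×row2 = (0, 1, 0, -5/6, 1/6)
  row 3: subtract -1×row2 = (0, 0, 0, -7/3, 7/6)
step 4: normalize row 3 (÷-7/3) = (0, 0, 0, 1, -1/2)
  row 0: subtract -3×row3 = (1, 0, 0, 0, 1)
  row 1: subtract -5/6×row3 = (0, 1, 0, 0, -1/4)
  row 2: subtract -1/3×row3 = (0, 0, 1, 0, -1/2)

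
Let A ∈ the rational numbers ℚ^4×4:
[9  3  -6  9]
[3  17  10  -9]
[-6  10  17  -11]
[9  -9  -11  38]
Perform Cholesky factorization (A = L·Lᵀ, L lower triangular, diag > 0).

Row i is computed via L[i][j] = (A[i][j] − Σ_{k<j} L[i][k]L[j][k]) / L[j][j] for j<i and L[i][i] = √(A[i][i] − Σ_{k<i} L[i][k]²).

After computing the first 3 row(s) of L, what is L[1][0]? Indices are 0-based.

Step 1: L[0][0] = √(9) = 3.
  L[1][0] = (3) / L[0][0] = 1.
Step 2: L[1][1] = √(16) = 4.
  L[2][0] = (-6) / L[0][0] = -2.
  L[2][1] = (12) / L[1][1] = 3.
Step 3: L[2][2] = √(4) = 2.

L[1][0] = 1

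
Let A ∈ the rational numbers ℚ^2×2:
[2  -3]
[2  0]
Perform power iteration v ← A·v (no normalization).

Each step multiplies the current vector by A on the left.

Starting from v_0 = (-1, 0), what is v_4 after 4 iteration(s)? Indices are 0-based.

v_4 = (20, 32)

v_0 = (-1, 0).
v_1 = A·v_0 = (-2, -2).
v_2 = A·v_1 = (2, -4).
v_3 = A·v_2 = (16, 4).
v_4 = A·v_3 = (20, 32).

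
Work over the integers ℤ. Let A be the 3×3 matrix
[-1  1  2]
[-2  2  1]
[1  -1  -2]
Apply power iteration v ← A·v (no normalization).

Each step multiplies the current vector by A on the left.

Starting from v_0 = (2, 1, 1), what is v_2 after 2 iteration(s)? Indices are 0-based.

v_0 = (2, 1, 1).
v_1 = A·v_0 = (1, -1, -1).
v_2 = A·v_1 = (-4, -5, 4).

v_2 = (-4, -5, 4)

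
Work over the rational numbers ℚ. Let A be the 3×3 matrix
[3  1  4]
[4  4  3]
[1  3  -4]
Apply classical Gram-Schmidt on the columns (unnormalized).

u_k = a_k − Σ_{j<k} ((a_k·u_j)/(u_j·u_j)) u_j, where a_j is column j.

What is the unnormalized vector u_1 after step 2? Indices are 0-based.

u_1 = (-20/13, 8/13, 28/13)

Step 1: u_0 = a_0 = (3, 4, 1).
Step 2: u_1 = a_1 − (11/13)·u_0 = (-20/13, 8/13, 28/13).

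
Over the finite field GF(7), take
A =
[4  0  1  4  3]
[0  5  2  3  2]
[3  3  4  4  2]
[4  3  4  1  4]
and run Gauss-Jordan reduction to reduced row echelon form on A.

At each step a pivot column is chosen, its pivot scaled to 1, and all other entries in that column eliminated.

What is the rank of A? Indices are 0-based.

pivot(0,0)=4: scale R0 → (1, 0, 2, 1, 6)
  clear (2,0): R2 −= (3)R0 → (0, 3, 5, 1, 5)
  clear (3,0): R3 −= (4)R0 → (0, 3, 3, 4, 1)
pivot(1,1)=5: scale R1 → (0, 1, 6, 2, 6)
  clear (2,1): R2 −= (3)R1 → (0, 0, 1, 2, 1)
  clear (3,1): R3 −= (3)R1 → (0, 0, 6, 5, 4)
pivot(2,2)=1: scale R2 → (0, 0, 1, 2, 1)
  clear (0,2): R0 −= (2)R2 → (1, 0, 0, 4, 4)
  clear (1,2): R1 −= (6)R2 → (0, 1, 0, 4, 0)
  clear (3,2): R3 −= (6)R2 → (0, 0, 0, 0, 5)
col 3: no nonzero at/below row 3; advance.
pivot(3,4)=5: scale R3 → (0, 0, 0, 0, 1)
  clear (0,4): R0 −= (4)R3 → (1, 0, 0, 4, 0)
  clear (2,4): R2 −= (1)R3 → (0, 0, 1, 2, 0)

rank = 4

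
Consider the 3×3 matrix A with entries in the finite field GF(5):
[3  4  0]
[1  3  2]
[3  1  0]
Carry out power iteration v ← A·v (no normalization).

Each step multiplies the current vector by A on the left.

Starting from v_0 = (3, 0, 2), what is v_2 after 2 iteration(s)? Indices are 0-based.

v_2 = (0, 3, 4)

v_0 = (3, 0, 2).
v_1 = A·v_0 = (4, 2, 4).
v_2 = A·v_1 = (0, 3, 4).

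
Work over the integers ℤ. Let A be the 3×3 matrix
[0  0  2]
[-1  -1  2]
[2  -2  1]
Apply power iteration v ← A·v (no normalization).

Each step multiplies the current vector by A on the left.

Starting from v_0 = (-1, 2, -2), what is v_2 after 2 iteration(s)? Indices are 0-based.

v_2 = (-16, -7, -6)

v_0 = (-1, 2, -2).
v_1 = A·v_0 = (-4, -5, -8).
v_2 = A·v_1 = (-16, -7, -6).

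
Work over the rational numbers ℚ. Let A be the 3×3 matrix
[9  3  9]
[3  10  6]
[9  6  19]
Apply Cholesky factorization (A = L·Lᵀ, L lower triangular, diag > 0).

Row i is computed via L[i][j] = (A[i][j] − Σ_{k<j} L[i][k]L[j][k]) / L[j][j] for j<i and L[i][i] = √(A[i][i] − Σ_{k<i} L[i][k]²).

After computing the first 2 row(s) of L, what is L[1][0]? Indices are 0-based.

Step 1: L[0][0] = √(9) = 3.
  L[1][0] = (3) / L[0][0] = 1.
Step 2: L[1][1] = √(9) = 3.

L[1][0] = 1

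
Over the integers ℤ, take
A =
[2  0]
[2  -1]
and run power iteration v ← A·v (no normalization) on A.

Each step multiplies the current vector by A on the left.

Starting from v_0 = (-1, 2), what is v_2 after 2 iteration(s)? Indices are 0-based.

v_0 = (-1, 2).
v_1 = A·v_0 = (-2, -4).
v_2 = A·v_1 = (-4, 0).

v_2 = (-4, 0)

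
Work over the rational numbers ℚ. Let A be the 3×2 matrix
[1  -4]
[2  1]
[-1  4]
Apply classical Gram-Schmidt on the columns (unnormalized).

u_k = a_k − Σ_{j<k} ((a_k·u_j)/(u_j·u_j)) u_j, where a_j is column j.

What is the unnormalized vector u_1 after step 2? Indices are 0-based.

u_1 = (-3, 3, 3)

Step 1: u_0 = a_0 = (1, 2, -1).
Step 2: u_1 = a_1 − (-1)·u_0 = (-3, 3, 3).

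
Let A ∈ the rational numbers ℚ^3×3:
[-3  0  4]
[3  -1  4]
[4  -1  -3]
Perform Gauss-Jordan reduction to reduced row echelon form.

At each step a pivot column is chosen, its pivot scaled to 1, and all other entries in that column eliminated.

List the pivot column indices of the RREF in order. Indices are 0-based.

pivot columns: 0, 1, 2

pivot(0,0)=-3: scale R0 → (1, 0, -4/3)
  clear (1,0): R1 −= (3)R0 → (0, -1, 8)
  clear (2,0): R2 −= (4)R0 → (0, -1, 7/3)
pivot(1,1)=-1: scale R1 → (0, 1, -8)
  clear (2,1): R2 −= (-1)R1 → (0, 0, -17/3)
pivot(2,2)=-17/3: scale R2 → (0, 0, 1)
  clear (0,2): R0 −= (-4/3)R2 → (1, 0, 0)
  clear (1,2): R1 −= (-8)R2 → (0, 1, 0)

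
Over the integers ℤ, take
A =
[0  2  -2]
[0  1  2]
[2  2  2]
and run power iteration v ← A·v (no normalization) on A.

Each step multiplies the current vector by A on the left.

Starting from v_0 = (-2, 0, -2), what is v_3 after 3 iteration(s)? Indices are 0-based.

v_3 = (-8, -52, -56)

v_0 = (-2, 0, -2).
v_1 = A·v_0 = (4, -4, -8).
v_2 = A·v_1 = (8, -20, -16).
v_3 = A·v_2 = (-8, -52, -56).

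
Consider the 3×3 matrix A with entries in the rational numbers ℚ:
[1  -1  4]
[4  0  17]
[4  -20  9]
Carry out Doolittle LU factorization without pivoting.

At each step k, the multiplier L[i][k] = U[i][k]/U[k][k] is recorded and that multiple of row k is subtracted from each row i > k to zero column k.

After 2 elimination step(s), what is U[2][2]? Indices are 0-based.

U[2][2] = -3

[col 0] pivot 1
  R1 -= 4*R0 → (0, 4, 1)  (L[1][0] := 4)
  R2 -= 4*R0 → (0, -16, -7)  (L[2][0] := 4)
[col 1] pivot 4
  R2 -= -4*R1 → (0, 0, -3)  (L[2][1] := -4)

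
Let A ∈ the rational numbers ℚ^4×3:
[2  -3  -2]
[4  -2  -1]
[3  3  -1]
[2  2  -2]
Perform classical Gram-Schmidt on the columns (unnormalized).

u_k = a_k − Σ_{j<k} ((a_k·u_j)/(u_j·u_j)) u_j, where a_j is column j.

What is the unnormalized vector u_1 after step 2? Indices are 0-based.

u_1 = (-97/33, -62/33, 34/11, 68/33)

Step 1: u_0 = a_0 = (2, 4, 3, 2).
Step 2: u_1 = a_1 − (-1/33)·u_0 = (-97/33, -62/33, 34/11, 68/33).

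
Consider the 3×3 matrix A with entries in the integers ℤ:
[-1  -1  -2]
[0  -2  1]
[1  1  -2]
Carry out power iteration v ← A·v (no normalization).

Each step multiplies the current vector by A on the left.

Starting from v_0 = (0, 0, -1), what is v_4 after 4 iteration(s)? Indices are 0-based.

v_4 = (-6, 27, -14)

v_0 = (0, 0, -1).
v_1 = A·v_0 = (2, -1, 2).
v_2 = A·v_1 = (-5, 4, -3).
v_3 = A·v_2 = (7, -11, 5).
v_4 = A·v_3 = (-6, 27, -14).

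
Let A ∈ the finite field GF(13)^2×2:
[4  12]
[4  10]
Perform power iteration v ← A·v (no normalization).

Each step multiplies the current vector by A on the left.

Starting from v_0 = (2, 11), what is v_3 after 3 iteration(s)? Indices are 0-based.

v_3 = (2, 6)

v_0 = (2, 11).
v_1 = A·v_0 = (10, 1).
v_2 = A·v_1 = (0, 11).
v_3 = A·v_2 = (2, 6).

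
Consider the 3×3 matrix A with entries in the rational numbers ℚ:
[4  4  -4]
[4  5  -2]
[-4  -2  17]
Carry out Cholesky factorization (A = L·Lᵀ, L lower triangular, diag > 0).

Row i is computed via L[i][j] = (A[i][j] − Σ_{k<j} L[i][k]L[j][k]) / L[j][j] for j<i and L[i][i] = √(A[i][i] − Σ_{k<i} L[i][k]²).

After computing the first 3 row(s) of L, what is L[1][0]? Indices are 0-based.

Step 1: L[0][0] = √(4) = 2.
  L[1][0] = (4) / L[0][0] = 2.
Step 2: L[1][1] = √(1) = 1.
  L[2][0] = (-4) / L[0][0] = -2.
  L[2][1] = (2) / L[1][1] = 2.
Step 3: L[2][2] = √(9) = 3.

L[1][0] = 2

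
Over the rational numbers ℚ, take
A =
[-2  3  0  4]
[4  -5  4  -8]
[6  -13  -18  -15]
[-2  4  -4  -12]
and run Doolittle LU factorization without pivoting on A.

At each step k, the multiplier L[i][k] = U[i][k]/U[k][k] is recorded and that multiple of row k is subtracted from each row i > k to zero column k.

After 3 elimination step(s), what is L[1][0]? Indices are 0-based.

L[1][0] = -2

Step 1: pivot at (0,0) is -2.
  row1 ← row1 − (-2)·row0  ⇒  L[1][0]=-2, U row1=(0, 1, 4, 0)
  row2 ← row2 − (-3)·row0  ⇒  L[2][0]=-3, U row2=(0, -4, -18, -3)
  row3 ← row3 − (1)·row0  ⇒  L[3][0]=1, U row3=(0, 1, -4, -16)
Step 2: pivot at (1,1) is 1.
  row2 ← row2 − (-4)·row1  ⇒  L[2][1]=-4, U row2=(0, 0, -2, -3)
  row3 ← row3 − (1)·row1  ⇒  L[3][1]=1, U row3=(0, 0, -8, -16)
Step 3: pivot at (2,2) is -2.
  row3 ← row3 − (4)·row2  ⇒  L[3][2]=4, U row3=(0, 0, 0, -4)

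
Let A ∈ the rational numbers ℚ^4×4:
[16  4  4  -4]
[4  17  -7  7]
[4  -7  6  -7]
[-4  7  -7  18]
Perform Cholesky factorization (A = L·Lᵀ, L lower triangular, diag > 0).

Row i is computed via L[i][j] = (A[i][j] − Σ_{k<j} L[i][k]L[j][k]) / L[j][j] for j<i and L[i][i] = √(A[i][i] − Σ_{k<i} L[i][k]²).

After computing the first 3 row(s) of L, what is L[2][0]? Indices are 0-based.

L[2][0] = 1

Step 1: L[0][0] = √(16) = 4.
  L[1][0] = (4) / L[0][0] = 1.
Step 2: L[1][1] = √(16) = 4.
  L[2][0] = (4) / L[0][0] = 1.
  L[2][1] = (-8) / L[1][1] = -2.
Step 3: L[2][2] = √(1) = 1.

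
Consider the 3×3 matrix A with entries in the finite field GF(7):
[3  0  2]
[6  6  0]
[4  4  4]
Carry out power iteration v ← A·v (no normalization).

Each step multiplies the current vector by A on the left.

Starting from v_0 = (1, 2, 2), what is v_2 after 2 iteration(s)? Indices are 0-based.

v_2 = (5, 3, 5)

v_0 = (1, 2, 2).
v_1 = A·v_0 = (0, 4, 6).
v_2 = A·v_1 = (5, 3, 5).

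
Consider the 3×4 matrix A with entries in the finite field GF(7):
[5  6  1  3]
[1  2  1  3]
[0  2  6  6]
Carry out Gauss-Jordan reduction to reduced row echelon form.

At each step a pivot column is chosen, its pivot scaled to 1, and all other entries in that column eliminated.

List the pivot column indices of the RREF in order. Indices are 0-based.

step 1: normalize row 0 (÷5) = (1, 4, 3, 2)
  row 1: subtract 1×row0 = (0, 5, 5, 1)
step 2: normalize row 1 (÷5) = (0, 1, 1, 3)
  row 0: subtract 4×row1 = (1, 0, 6, 4)
  row 2: subtract 2×row1 = (0, 0, 4, 0)
step 3: normalize row 2 (÷4) = (0, 0, 1, 0)
  row 0: subtract 6×row2 = (1, 0, 0, 4)
  row 1: subtract 1×row2 = (0, 1, 0, 3)

pivot columns: 0, 1, 2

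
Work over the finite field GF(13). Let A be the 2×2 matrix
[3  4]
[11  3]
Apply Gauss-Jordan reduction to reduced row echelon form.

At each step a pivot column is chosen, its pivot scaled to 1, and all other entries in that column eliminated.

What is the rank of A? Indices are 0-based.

pivot(0,0)=3: scale R0 → (1, 10)
  clear (1,0): R1 −= (11)R0 → (0, 10)
pivot(1,1)=10: scale R1 → (0, 1)
  clear (0,1): R0 −= (10)R1 → (1, 0)

rank = 2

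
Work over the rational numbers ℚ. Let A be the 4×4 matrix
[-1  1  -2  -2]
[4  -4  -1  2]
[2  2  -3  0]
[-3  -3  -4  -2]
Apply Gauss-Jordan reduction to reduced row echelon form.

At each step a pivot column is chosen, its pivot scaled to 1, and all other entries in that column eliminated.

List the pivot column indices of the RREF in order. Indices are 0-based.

pivot columns: 0, 1, 2, 3

pivot(0,0)=-1: scale R0 → (1, -1, 2, 2)
  clear (1,0): R1 −= (4)R0 → (0, 0, -9, -6)
  clear (2,0): R2 −= (2)R0 → (0, 4, -7, -4)
  clear (3,0): R3 −= (-3)R0 → (0, -6, 2, 4)
pivot(1,1): swap R1↔R2
pivot(1,1)=4: scale R1 → (0, 1, -7/4, -1)
  clear (0,1): R0 −= (-1)R1 → (1, 0, 1/4, 1)
  clear (3,1): R3 −= (-6)R1 → (0, 0, -17/2, -2)
pivot(2,2)=-9: scale R2 → (0, 0, 1, 2/3)
  clear (0,2): R0 −= (1/4)R2 → (1, 0, 0, 5/6)
  clear (1,2): R1 −= (-7/4)R2 → (0, 1, 0, 1/6)
  clear (3,2): R3 −= (-17/2)R2 → (0, 0, 0, 11/3)
pivot(3,3)=11/3: scale R3 → (0, 0, 0, 1)
  clear (0,3): R0 −= (5/6)R3 → (1, 0, 0, 0)
  clear (1,3): R1 −= (1/6)R3 → (0, 1, 0, 0)
  clear (2,3): R2 −= (2/3)R3 → (0, 0, 1, 0)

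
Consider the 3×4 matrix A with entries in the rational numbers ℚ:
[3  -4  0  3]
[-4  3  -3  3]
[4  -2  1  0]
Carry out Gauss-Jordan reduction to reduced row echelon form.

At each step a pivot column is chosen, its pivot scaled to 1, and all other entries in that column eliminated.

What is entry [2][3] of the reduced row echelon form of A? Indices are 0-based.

[1] R0 /= 3  ⇒  (1, -4/3, 0, 1)
     R1 -= -4·R0  ⇒  (0, -7/3, -3, 7)
     R2 -= 4·R0  ⇒  (0, 10/3, 1, -4)
[2] R1 /= -7/3  ⇒  (0, 1, 9/7, -3)
     R0 -= -4/3·R1  ⇒  (1, 0, 12/7, -3)
     R2 -= 10/3·R1  ⇒  (0, 0, -23/7, 6)
[3] R2 /= -23/7  ⇒  (0, 0, 1, -42/23)
     R0 -= 12/7·R2  ⇒  (1, 0, 0, 3/23)
     R1 -= 9/7·R2  ⇒  (0, 1, 0, -15/23)

M[2][3] = -42/23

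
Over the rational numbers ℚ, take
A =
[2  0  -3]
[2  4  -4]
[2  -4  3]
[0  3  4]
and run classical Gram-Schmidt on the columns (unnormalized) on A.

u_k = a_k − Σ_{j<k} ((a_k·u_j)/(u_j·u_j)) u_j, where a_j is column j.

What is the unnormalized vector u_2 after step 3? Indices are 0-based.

Step 1: u_0 = a_0 = (2, 2, 2, 0).
Step 2: u_1 = a_1 − (0)·u_0 = (0, 4, -4, 3).
Step 3: u_2 = a_2 − (-2/3)·u_0 − (-16/41)·u_1 = (-5/3, -136/123, 341/123, 212/41).

u_2 = (-5/3, -136/123, 341/123, 212/41)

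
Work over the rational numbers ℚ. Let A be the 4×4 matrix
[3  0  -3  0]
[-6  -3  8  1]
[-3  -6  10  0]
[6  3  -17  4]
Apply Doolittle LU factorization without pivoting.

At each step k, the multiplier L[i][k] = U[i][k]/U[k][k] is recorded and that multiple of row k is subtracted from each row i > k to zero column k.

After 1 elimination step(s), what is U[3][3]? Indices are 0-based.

U[3][3] = 4

Step 1: pivot at (0,0) is 3.
  row1 ← row1 − (-2)·row0  ⇒  L[1][0]=-2, U row1=(0, -3, 2, 1)
  row2 ← row2 − (-1)·row0  ⇒  L[2][0]=-1, U row2=(0, -6, 7, 0)
  row3 ← row3 − (2)·row0  ⇒  L[3][0]=2, U row3=(0, 3, -11, 4)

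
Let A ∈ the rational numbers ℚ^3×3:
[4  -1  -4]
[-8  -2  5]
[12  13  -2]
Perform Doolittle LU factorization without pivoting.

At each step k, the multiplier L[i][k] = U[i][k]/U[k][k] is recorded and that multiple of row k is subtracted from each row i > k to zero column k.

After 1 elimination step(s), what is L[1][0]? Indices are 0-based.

L[1][0] = -2

Step 1: pivot at (0,0) is 4.
  row1 ← row1 − (-2)·row0  ⇒  L[1][0]=-2, U row1=(0, -4, -3)
  row2 ← row2 − (3)·row0  ⇒  L[2][0]=3, U row2=(0, 16, 10)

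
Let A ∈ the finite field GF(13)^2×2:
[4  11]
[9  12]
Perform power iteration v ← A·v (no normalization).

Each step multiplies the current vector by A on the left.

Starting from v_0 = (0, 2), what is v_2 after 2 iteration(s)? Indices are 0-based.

v_0 = (0, 2).
v_1 = A·v_0 = (9, 11).
v_2 = A·v_1 = (1, 5).

v_2 = (1, 5)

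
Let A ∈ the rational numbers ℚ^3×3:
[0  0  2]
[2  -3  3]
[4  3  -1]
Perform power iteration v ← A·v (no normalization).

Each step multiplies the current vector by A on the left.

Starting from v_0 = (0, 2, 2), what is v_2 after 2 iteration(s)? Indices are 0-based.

v_2 = (8, 20, 12)

v_0 = (0, 2, 2).
v_1 = A·v_0 = (4, 0, 4).
v_2 = A·v_1 = (8, 20, 12).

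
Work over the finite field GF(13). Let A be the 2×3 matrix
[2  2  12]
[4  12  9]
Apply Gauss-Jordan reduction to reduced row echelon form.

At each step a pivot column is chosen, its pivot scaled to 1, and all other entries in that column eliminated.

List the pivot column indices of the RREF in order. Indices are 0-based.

pivot columns: 0, 1

pivot(0,0)=2: scale R0 → (1, 1, 6)
  clear (1,0): R1 −= (4)R0 → (0, 8, 11)
pivot(1,1)=8: scale R1 → (0, 1, 3)
  clear (0,1): R0 −= (1)R1 → (1, 0, 3)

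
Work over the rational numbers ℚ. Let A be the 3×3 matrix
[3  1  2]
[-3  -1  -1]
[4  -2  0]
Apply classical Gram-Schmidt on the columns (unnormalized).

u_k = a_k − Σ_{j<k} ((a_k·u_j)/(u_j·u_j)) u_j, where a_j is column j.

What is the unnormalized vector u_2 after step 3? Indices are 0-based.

u_2 = (1/2, 1/2, 0)

Step 1: u_0 = a_0 = (3, -3, 4).
Step 2: u_1 = a_1 − (-1/17)·u_0 = (20/17, -20/17, -30/17).
Step 3: u_2 = a_2 − (9/34)·u_0 − (3/5)·u_1 = (1/2, 1/2, 0).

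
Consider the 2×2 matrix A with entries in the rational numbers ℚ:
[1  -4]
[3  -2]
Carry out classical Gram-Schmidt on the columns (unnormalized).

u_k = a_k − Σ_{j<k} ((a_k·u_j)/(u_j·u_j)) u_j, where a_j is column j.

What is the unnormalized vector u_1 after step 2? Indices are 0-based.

u_1 = (-3, 1)

Step 1: u_0 = a_0 = (1, 3).
Step 2: u_1 = a_1 − (-1)·u_0 = (-3, 1).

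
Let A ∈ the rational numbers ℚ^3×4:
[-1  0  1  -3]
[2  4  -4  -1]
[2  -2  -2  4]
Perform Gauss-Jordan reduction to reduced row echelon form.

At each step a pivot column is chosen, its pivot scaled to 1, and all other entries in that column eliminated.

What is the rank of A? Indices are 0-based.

[1] R0 /= -1  ⇒  (1, 0, -1, 3)
     R1 -= 2·R0  ⇒  (0, 4, -2, -7)
     R2 -= 2·R0  ⇒  (0, -2, 0, -2)
[2] R1 /= 4  ⇒  (0, 1, -1/2, -7/4)
     R2 -= -2·R1  ⇒  (0, 0, -1, -11/2)
[3] R2 /= -1  ⇒  (0, 0, 1, 11/2)
     R0 -= -1·R2  ⇒  (1, 0, 0, 17/2)
     R1 -= -1/2·R2  ⇒  (0, 1, 0, 1)

rank = 3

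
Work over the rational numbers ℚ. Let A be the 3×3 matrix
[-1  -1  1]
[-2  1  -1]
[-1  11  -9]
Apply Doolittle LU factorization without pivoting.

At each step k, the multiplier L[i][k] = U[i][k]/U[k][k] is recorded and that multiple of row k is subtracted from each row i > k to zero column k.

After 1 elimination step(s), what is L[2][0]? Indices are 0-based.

L[2][0] = 1

k=0: U[0][0]=-1
  eliminate (1,0): mult=2, new row 1: (0, 3, -3); set L[1][0]=2
  eliminate (2,0): mult=1, new row 2: (0, 12, -10); set L[2][0]=1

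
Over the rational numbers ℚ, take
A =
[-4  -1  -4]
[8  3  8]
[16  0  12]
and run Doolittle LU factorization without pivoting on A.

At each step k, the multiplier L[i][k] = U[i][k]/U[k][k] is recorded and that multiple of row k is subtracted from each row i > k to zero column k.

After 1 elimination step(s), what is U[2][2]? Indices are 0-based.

U[2][2] = -4

[col 0] pivot -4
  R1 -= -2*R0 → (0, 1, 0)  (L[1][0] := -2)
  R2 -= -4*R0 → (0, -4, -4)  (L[2][0] := -4)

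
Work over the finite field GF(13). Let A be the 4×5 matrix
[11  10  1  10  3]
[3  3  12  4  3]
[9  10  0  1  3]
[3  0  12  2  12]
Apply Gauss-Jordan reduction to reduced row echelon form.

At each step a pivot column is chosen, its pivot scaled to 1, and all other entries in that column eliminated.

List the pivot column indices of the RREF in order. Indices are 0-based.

pivot columns: 0, 1, 2, 3

pivot(0,0)=11: scale R0 → (1, 8, 6, 8, 5)
  clear (1,0): R1 −= (3)R0 → (0, 5, 7, 6, 1)
  clear (2,0): R2 −= (9)R0 → (0, 3, 11, 7, 10)
  clear (3,0): R3 −= (3)R0 → (0, 2, 7, 4, 10)
pivot(1,1)=5: scale R1 → (0, 1, 4, 9, 8)
  clear (0,1): R0 −= (8)R1 → (1, 0, 0, 1, 6)
  clear (2,1): R2 −= (3)R1 → (0, 0, 12, 6, 12)
  clear (3,1): R3 −= (2)R1 → (0, 0, 12, 12, 7)
pivot(2,2)=12: scale R2 → (0, 0, 1, 7, 1)
  clear (1,2): R1 −= (4)R2 → (0, 1, 0, 7, 4)
  clear (3,2): R3 −= (12)R2 → (0, 0, 0, 6, 8)
pivot(3,3)=6: scale R3 → (0, 0, 0, 1, 10)
  clear (0,3): R0 −= (1)R3 → (1, 0, 0, 0, 9)
  clear (1,3): R1 −= (7)R3 → (0, 1, 0, 0, 12)
  clear (2,3): R2 −= (7)R3 → (0, 0, 1, 0, 9)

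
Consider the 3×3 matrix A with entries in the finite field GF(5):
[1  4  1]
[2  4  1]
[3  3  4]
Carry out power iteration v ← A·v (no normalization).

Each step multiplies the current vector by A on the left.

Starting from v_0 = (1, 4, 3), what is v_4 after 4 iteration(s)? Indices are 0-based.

v_4 = (4, 0, 4)

v_0 = (1, 4, 3).
v_1 = A·v_0 = (0, 1, 2).
v_2 = A·v_1 = (1, 1, 1).
v_3 = A·v_2 = (1, 2, 0).
v_4 = A·v_3 = (4, 0, 4).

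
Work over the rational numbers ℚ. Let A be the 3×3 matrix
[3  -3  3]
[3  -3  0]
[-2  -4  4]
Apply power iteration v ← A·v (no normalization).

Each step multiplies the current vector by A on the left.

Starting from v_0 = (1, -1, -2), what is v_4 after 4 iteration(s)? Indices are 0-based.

v_0 = (1, -1, -2).
v_1 = A·v_0 = (0, 6, -6).
v_2 = A·v_1 = (-36, -18, -48).
v_3 = A·v_2 = (-198, -54, -48).
v_4 = A·v_3 = (-576, -432, 420).

v_4 = (-576, -432, 420)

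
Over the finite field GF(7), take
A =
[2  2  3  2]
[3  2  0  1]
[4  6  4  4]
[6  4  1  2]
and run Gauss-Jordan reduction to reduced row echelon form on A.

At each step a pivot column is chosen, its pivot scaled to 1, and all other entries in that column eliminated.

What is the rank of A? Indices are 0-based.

rank = 4

step 1: normalize row 0 (÷2) = (1, 1, 5, 1)
  row 1: subtract 3×row0 = (0, 6, 6, 5)
  row 2: subtract 4×row0 = (0, 2, 5, 0)
  row 3: subtract 6×row0 = (0, 5, 6, 3)
step 2: normalize row 1 (÷6) = (0, 1, 1, 2)
  row 0: subtract 1×row1 = (1, 0, 4, 6)
  row 2: subtract 2×row1 = (0, 0, 3, 3)
  row 3: subtract 5×row1 = (0, 0, 1, 0)
step 3: normalize row 2 (÷3) = (0, 0, 1, 1)
  row 0: subtract 4×row2 = (1, 0, 0, 2)
  row 1: subtract 1×row2 = (0, 1, 0, 1)
  row 3: subtract 1×row2 = (0, 0, 0, 6)
step 4: normalize row 3 (÷6) = (0, 0, 0, 1)
  row 0: subtract 2×row3 = (1, 0, 0, 0)
  row 1: subtract 1×row3 = (0, 1, 0, 0)
  row 2: subtract 1×row3 = (0, 0, 1, 0)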